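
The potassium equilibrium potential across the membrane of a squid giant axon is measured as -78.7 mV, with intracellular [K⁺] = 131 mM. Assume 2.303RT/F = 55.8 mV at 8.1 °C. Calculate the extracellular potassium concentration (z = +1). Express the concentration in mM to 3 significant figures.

5.09 mM

Nernst: E = (55.8/1) · log₁₀([out]/[in]), so log₁₀([out]/[in]) = -78.7 × 1 / 55.8 = -1.4104.
[out]/[in] = 10^(-1.4104) = 0.03887.
[out] = 0.03887 × 131 = 5.092 mM.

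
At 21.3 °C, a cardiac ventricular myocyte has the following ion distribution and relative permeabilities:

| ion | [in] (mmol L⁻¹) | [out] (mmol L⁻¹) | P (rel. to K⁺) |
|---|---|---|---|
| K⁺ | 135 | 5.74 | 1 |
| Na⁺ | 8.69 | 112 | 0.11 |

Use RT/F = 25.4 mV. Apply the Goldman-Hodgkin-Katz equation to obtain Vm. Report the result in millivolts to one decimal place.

-51.3 mV

Vm = 25.4 · ln[(Σ P·[cation]ₒ + Σ P·[anion]ᵢ) / (Σ P·[cation]ᵢ + Σ P·[anion]ₒ)]
Numerator = 1×5.74 + 0.11×112 = 18.06
Denominator = 1×135 + 0.11×8.69 = 136
Vm = 25.4 · ln(0.13284) = 25.4 × (-2.0186) = -51.27 mV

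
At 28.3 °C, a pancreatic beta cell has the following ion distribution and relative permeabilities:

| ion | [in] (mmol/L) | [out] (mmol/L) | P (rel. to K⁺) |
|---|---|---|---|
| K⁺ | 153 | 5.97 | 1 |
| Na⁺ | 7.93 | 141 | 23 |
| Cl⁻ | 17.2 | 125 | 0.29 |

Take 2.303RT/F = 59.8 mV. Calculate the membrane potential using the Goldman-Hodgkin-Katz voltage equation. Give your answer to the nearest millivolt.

56 mV

Vm = 59.8 · log₁₀[(Σ P·[cation]ₒ + Σ P·[anion]ᵢ) / (Σ P·[cation]ᵢ + Σ P·[anion]ₒ)]
Numerator = 1×5.97 + 23×141 + 0.29×17.2 = 3254
Denominator = 1×153 + 23×7.93 + 0.29×125 = 371.6
Vm = 59.8 · log₁₀(8.7557) = 59.8 × (0.9423) = 56.35 mV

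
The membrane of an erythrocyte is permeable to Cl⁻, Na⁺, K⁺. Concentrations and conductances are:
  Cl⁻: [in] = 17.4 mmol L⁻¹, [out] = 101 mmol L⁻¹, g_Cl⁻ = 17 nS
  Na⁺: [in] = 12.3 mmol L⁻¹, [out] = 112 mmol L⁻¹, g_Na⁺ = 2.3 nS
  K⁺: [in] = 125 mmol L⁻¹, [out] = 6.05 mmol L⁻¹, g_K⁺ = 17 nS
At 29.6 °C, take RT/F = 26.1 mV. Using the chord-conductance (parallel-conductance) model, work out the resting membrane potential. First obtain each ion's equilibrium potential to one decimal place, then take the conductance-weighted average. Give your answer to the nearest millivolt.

-55 mV

E_Cl⁻ = (26.1/-1)·ln(101/17.4) = -45.9 mV
E_Na⁺ = (26.1/1)·ln(112/12.3) = 57.7 mV
E_K⁺ = (26.1/1)·ln(6.05/125) = -79.0 mV
Vm = (Σ gᵢEᵢ)/(Σ gᵢ) = (17·-45.9 + 2.3·57.7 + 17·-79.0) / (17 + 2.3 + 17)
= -1990.59 / 36.3 = -54.84 mV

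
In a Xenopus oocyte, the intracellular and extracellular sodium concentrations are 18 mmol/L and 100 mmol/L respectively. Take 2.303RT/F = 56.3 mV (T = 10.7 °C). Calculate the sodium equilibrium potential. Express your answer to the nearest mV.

E = (56.3/z) · log₁₀([Na⁺]_out/[Na⁺]_in) with z = +1.
= (56.3/1) · log₁₀(100/18) = 56.30 · log₁₀(5.556)
= 56.30 · (0.7447) = 41.93 mV

42 mV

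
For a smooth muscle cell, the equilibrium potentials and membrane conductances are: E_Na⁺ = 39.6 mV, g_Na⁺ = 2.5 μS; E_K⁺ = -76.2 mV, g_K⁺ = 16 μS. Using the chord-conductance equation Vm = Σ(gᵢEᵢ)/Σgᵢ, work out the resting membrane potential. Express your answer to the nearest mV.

-61 mV

Σ gᵢEᵢ = 2.5·(39.6) + 16·(-76.2) = -1120.20
Σ gᵢ = 2.5 + 16 = 18.5
Vm = -1120.20 / 18.5 = -60.55 mV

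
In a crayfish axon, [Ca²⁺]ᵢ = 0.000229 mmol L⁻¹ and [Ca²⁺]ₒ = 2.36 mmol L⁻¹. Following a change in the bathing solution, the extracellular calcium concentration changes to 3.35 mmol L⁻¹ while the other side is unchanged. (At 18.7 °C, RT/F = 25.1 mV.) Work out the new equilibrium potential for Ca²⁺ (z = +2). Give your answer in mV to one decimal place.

120.4 mV

After the shift: [Ca²⁺]_out = 3.35, [Ca²⁺]_in = 0.000229 mmol L⁻¹.
E_new = (25.1/2)·ln(3.35/0.000229) = 12.55 · (9.5907) = 120.36 mV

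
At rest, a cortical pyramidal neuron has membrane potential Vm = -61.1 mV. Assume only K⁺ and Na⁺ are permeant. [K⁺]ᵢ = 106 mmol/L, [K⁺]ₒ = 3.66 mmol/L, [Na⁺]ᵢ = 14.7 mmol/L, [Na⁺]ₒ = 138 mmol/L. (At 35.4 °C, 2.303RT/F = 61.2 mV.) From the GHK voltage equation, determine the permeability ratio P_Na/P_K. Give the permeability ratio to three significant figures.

Let α = P_Na/P_K. GHK: Vm = 61.2·log₁₀[(Kₒ + α·Naₒ)/(Kᵢ + α·Naᵢ)].
10^(Vm/61.2) = 10^(-61.1/61.2) = 0.10038
So 0.10038·(Kᵢ + α·Naᵢ) = Kₒ + α·Naₒ → α = (0.10038·106.0 − 3.66) / (138.0 − 0.10038·14.7)
α = (10.64 − 3.66) / (138.0 − 1.476) = 6.98/136.5 = 0.05113

0.0511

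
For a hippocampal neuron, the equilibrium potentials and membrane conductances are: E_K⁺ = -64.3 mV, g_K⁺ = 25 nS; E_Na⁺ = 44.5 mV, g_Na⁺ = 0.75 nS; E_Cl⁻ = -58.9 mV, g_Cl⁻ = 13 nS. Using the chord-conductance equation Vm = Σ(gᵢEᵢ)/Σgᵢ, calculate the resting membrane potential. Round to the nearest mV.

Σ gᵢEᵢ = 25·(-64.3) + 0.75·(44.5) + 13·(-58.9) = -2339.82
Σ gᵢ = 25 + 0.75 + 13 = 38.75
Vm = -2339.82 / 38.75 = -60.38 mV

-60 mV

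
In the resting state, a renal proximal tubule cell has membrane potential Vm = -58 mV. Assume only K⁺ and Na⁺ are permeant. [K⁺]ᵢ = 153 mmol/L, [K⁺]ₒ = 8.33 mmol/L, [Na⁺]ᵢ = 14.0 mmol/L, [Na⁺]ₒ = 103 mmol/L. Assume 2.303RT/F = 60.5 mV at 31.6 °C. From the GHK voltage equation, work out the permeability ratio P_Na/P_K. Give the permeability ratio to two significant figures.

Let α = P_Na/P_K. GHK: Vm = 60.5·log₁₀[(Kₒ + α·Naₒ)/(Kᵢ + α·Naᵢ)].
10^(Vm/60.5) = 10^(-58.0/60.5) = 0.10998
So 0.10998·(Kᵢ + α·Naᵢ) = Kₒ + α·Naₒ → α = (0.10998·153.0 − 8.33) / (103.0 − 0.10998·14.0)
α = (16.83 − 8.33) / (103.0 − 1.54) = 8.497/101.5 = 0.08375

0.084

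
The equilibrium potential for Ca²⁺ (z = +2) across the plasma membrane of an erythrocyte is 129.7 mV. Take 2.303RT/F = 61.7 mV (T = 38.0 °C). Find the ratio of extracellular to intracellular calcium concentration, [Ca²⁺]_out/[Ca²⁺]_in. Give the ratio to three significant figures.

16000

log₁₀([out]/[in]) = E·z/(61.7) = 129.7 × 2 / 61.7 = 4.2042
[out]/[in] = 10^(4.2042) = 1.6e+04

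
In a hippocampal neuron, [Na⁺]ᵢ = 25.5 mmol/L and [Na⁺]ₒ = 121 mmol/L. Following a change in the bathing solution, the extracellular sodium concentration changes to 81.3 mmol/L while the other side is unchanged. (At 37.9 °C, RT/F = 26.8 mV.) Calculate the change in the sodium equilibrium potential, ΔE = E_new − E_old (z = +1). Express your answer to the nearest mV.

-11 mV

E_old = (26.8/1)·ln(121/25.5) = 41.73 mV
E_new = (26.8/1)·ln(81.3/25.5) = 31.07 mV
ΔE = 31.07 − (41.73) = -10.66 mV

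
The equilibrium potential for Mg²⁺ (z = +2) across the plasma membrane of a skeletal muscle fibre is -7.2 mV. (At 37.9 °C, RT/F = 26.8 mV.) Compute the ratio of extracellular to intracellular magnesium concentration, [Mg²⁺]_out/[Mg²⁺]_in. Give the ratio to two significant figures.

0.58

ln([out]/[in]) = E·z/(26.8) = -7.2 × 2 / 26.8 = -0.5373
[out]/[in] = e^(-0.5373) = 0.5843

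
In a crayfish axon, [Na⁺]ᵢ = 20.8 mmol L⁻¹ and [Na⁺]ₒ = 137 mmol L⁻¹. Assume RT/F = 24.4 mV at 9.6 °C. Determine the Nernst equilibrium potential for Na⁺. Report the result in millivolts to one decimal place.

46.0 mV

E = (24.4/z) · ln([Na⁺]_out/[Na⁺]_in) with z = +1.
= (24.4/1) · ln(137/20.8) = 24.40 · ln(6.587)
= 24.40 · (1.8850) = 45.99 mV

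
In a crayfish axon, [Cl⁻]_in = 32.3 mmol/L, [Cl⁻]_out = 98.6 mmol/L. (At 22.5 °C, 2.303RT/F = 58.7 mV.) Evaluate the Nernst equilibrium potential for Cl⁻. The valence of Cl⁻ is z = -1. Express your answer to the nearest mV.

-28 mV

E = (58.7/z) · log₁₀([Cl⁻]_out/[Cl⁻]_in) with z = -1.
For an anion, dividing by z = -1 reverses the sign.
= (58.7/-1) · log₁₀(98.6/32.3) = -58.70 · log₁₀(3.053)
= -58.70 · (0.4847) = -28.45 mV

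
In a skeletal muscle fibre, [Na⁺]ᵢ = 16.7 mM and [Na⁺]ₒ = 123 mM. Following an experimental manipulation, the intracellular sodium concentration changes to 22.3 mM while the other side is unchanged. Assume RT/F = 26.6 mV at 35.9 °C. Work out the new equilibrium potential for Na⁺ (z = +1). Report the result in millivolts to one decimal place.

After the shift: [Na⁺]_out = 123, [Na⁺]_in = 22.3 mM.
E_new = (26.6/1)·ln(123/22.3) = 26.60 · (1.7076) = 45.42 mV

45.4 mV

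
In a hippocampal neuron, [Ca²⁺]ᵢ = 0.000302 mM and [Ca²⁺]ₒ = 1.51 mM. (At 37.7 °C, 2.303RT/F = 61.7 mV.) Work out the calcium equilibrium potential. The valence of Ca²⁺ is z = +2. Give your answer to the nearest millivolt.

E = (61.7/z) · log₁₀([Ca²⁺]_out/[Ca²⁺]_in) with z = +2.
= (61.7/2) · log₁₀(1.51/0.000302) = 30.85 · log₁₀(5000)
= 30.85 · (3.6990) = 114.11 mV

114 mV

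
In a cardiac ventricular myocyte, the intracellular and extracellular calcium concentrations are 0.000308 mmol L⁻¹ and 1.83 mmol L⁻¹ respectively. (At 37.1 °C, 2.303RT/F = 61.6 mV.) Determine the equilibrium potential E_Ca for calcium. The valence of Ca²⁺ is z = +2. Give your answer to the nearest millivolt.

116 mV

E = (61.6/z) · log₁₀([Ca²⁺]_out/[Ca²⁺]_in) with z = +2.
= (61.6/2) · log₁₀(1.83/0.000308) = 30.80 · log₁₀(5942)
= 30.80 · (3.7739) = 116.24 mV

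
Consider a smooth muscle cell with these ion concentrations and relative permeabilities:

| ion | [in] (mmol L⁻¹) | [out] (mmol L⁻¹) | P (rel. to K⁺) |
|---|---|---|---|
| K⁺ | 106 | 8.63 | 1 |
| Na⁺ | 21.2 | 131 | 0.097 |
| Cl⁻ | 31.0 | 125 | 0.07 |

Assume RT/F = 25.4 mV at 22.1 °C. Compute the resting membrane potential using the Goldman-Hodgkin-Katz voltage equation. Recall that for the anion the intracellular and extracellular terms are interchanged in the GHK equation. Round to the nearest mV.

Vm = 25.4 · ln[(Σ P·[cation]ₒ + Σ P·[anion]ᵢ) / (Σ P·[cation]ᵢ + Σ P·[anion]ₒ)]
Numerator = 1×8.63 + 0.097×131 + 0.07×31.0 = 23.51
Denominator = 1×106 + 0.097×21.2 + 0.07×125 = 116.8
Vm = 25.4 · ln(0.20125) = 25.4 × (-1.6032) = -40.72 mV

-41 mV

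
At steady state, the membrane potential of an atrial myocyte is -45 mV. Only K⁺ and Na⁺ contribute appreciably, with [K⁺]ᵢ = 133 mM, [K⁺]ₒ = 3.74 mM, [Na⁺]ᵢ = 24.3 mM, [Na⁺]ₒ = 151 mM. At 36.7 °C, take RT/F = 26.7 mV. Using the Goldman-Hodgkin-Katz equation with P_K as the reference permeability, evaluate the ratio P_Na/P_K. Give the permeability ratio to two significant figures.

Let α = P_Na/P_K. GHK: Vm = 26.7·ln[(Kₒ + α·Naₒ)/(Kᵢ + α·Naᵢ)].
e^(Vm/26.7) = e^(-45.0/26.7) = 0.18537
So 0.18537·(Kᵢ + α·Naᵢ) = Kₒ + α·Naₒ → α = (0.18537·133.0 − 3.74) / (151.0 − 0.18537·24.3)
α = (24.65 − 3.74) / (151.0 − 4.505) = 20.91/146.5 = 0.1428

0.14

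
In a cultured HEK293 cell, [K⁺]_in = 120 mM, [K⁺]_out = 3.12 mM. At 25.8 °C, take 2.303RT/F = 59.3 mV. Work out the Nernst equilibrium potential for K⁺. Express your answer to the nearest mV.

-94 mV

E = (59.3/z) · log₁₀([K⁺]_out/[K⁺]_in) with z = +1.
= (59.3/1) · log₁₀(3.12/120) = 59.30 · log₁₀(0.026)
= 59.30 · (-1.5850) = -93.99 mV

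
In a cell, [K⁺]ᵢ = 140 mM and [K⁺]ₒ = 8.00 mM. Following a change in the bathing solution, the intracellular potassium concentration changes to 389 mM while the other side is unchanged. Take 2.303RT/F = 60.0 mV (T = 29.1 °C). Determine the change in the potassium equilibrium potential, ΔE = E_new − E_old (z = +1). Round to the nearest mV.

-27 mV

E_old = (60.0/1)·log₁₀(8.00/140) = -74.58 mV
E_new = (60.0/1)·log₁₀(8.00/389) = -101.21 mV
ΔE = -101.21 − (-74.58) = -26.63 mV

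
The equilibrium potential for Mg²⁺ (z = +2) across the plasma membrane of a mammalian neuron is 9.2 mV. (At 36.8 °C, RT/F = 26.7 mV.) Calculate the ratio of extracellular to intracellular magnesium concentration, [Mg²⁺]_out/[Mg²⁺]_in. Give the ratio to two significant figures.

ln([out]/[in]) = E·z/(26.7) = 9.2 × 2 / 26.7 = 0.6891
[out]/[in] = e^(0.6891) = 1.992

2.0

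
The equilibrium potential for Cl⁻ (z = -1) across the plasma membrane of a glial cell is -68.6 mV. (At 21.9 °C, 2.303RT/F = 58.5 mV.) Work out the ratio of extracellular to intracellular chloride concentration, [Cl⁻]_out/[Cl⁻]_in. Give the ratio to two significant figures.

15

log₁₀([out]/[in]) = E·z/(58.5) = -68.6 × -1 / 58.5 = 1.1726
[out]/[in] = 10^(1.1726) = 14.88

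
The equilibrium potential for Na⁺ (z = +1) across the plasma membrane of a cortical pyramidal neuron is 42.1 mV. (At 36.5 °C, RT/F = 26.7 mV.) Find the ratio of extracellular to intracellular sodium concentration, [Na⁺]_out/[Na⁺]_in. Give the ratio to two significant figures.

4.8

ln([out]/[in]) = E·z/(26.7) = 42.1 × 1 / 26.7 = 1.5768
[out]/[in] = e^(1.5768) = 4.839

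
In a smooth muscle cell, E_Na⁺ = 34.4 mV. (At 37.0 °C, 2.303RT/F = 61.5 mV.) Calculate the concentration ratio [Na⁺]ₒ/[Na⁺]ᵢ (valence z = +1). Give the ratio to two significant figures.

3.6

log₁₀([out]/[in]) = E·z/(61.5) = 34.4 × 1 / 61.5 = 0.5593
[out]/[in] = 10^(0.5593) = 3.625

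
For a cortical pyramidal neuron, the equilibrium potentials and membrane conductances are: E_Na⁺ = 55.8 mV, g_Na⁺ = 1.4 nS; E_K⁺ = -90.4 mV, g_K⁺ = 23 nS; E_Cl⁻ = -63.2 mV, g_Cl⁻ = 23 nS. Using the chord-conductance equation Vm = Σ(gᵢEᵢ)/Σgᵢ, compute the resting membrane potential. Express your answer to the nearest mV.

Σ gᵢEᵢ = 1.4·(55.8) + 23·(-90.4) + 23·(-63.2) = -3454.68
Σ gᵢ = 1.4 + 23 + 23 = 47.4
Vm = -3454.68 / 47.4 = -72.88 mV

-73 mV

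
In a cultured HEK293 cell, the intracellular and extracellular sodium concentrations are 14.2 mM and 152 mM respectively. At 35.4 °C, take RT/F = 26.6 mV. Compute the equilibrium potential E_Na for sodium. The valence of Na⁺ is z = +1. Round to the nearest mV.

63 mV

E = (26.6/z) · ln([Na⁺]_out/[Na⁺]_in) with z = +1.
= (26.6/1) · ln(152/14.2) = 26.60 · ln(10.7)
= 26.60 · (2.3706) = 63.06 mV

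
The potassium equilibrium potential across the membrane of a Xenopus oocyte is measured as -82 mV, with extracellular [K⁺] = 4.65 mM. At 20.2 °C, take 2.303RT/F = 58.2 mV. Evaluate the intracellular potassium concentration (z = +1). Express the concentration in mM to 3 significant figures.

119 mM

Nernst: E = (58.2/1) · log₁₀([out]/[in]), so log₁₀([out]/[in]) = -82.0 × 1 / 58.2 = -1.4089.
[out]/[in] = 10^(-1.4089) = 0.039.
[in] = 4.65 / 0.039 = 119.2 mM.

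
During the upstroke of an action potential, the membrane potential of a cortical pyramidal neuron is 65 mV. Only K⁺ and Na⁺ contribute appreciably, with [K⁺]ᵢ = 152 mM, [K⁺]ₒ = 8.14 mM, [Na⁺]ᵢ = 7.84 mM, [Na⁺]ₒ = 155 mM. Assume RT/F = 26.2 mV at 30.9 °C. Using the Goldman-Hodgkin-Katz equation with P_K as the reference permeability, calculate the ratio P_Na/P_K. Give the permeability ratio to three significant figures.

29.5

Let α = P_Na/P_K. GHK: Vm = 26.2·ln[(Kₒ + α·Naₒ)/(Kᵢ + α·Naᵢ)].
e^(Vm/26.2) = e^(65.0/26.2) = 11.952
So 11.952·(Kᵢ + α·Naᵢ) = Kₒ + α·Naₒ → α = (11.952·152.0 − 8.14) / (155.0 − 11.952·7.84)
α = (1817 − 8.14) / (155.0 − 93.71) = 1809/61.29 = 29.51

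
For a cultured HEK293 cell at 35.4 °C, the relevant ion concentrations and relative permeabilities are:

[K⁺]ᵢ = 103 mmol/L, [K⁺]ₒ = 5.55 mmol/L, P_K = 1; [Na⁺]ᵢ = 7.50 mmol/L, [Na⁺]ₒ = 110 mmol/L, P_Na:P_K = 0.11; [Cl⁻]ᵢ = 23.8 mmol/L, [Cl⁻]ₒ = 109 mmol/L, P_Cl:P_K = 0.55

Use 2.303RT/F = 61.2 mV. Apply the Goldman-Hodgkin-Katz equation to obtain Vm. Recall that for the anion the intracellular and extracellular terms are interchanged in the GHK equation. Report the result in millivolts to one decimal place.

Vm = 61.2 · log₁₀[(Σ P·[cation]ₒ + Σ P·[anion]ᵢ) / (Σ P·[cation]ᵢ + Σ P·[anion]ₒ)]
Numerator = 1×5.55 + 0.11×110 + 0.55×23.8 = 30.74
Denominator = 1×103 + 0.11×7.50 + 0.55×109 = 163.8
Vm = 61.2 · log₁₀(0.1877) = 61.2 × (-0.7265) = -44.46 mV

-44.5 mV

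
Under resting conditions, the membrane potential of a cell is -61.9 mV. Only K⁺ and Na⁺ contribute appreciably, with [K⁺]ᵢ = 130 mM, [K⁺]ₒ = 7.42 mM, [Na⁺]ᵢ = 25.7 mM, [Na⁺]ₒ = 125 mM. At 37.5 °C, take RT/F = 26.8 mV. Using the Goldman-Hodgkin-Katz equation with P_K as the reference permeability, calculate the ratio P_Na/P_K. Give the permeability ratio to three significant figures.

Let α = P_Na/P_K. GHK: Vm = 26.8·ln[(Kₒ + α·Naₒ)/(Kᵢ + α·Naᵢ)].
e^(Vm/26.8) = e^(-61.9/26.8) = 0.099291
So 0.099291·(Kᵢ + α·Naᵢ) = Kₒ + α·Naₒ → α = (0.099291·130.0 − 7.42) / (125.0 − 0.099291·25.7)
α = (12.91 − 7.42) / (125.0 − 2.552) = 5.488/122.4 = 0.04482

0.0448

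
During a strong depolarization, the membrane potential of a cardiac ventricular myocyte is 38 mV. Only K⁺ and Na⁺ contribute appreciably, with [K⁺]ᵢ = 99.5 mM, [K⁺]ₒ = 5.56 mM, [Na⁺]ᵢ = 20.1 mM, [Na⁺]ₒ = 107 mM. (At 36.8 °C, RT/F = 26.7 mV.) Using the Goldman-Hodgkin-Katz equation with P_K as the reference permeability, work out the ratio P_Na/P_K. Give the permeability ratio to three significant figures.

Let α = P_Na/P_K. GHK: Vm = 26.7·ln[(Kₒ + α·Naₒ)/(Kᵢ + α·Naᵢ)].
e^(Vm/26.7) = e^(38.0/26.7) = 4.1505
So 4.1505·(Kᵢ + α·Naᵢ) = Kₒ + α·Naₒ → α = (4.1505·99.5 − 5.56) / (107.0 − 4.1505·20.1)
α = (413 − 5.56) / (107.0 − 83.42) = 407.4/23.58 = 17.28

17.3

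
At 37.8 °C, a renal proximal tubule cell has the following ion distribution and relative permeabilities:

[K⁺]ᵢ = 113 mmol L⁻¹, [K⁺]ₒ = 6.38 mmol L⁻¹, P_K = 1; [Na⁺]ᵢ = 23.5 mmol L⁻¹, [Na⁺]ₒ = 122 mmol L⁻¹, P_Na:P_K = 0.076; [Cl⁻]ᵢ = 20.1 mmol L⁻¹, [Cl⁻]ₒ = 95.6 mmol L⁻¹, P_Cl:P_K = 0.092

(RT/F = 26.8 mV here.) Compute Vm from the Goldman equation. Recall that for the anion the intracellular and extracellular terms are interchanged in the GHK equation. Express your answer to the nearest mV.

Vm = 26.8 · ln[(Σ P·[cation]ₒ + Σ P·[anion]ᵢ) / (Σ P·[cation]ᵢ + Σ P·[anion]ₒ)]
Numerator = 1×6.38 + 0.076×122 + 0.092×20.1 = 17.5
Denominator = 1×113 + 0.076×23.5 + 0.092×95.6 = 123.6
Vm = 26.8 · ln(0.14162) = 26.8 × (-1.9546) = -52.38 mV

-52 mV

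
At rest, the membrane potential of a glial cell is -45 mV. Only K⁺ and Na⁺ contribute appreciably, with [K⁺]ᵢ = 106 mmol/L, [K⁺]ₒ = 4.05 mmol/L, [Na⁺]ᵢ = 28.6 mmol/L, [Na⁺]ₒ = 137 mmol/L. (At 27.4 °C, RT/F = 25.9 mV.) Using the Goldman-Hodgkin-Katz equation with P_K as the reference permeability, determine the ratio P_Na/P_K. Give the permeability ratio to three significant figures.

0.111

Let α = P_Na/P_K. GHK: Vm = 25.9·ln[(Kₒ + α·Naₒ)/(Kᵢ + α·Naᵢ)].
e^(Vm/25.9) = e^(-45.0/25.9) = 0.17597
So 0.17597·(Kᵢ + α·Naᵢ) = Kₒ + α·Naₒ → α = (0.17597·106.0 − 4.05) / (137.0 − 0.17597·28.6)
α = (18.65 − 4.05) / (137.0 − 5.033) = 14.6/132 = 0.1107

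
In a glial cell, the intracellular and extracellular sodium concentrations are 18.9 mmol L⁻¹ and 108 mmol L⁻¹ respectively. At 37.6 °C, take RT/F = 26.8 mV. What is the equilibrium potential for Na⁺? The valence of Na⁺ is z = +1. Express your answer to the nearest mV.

E = (26.8/z) · ln([Na⁺]_out/[Na⁺]_in) with z = +1.
= (26.8/1) · ln(108/18.9) = 26.80 · ln(5.714)
= 26.80 · (1.7430) = 46.71 mV

47 mV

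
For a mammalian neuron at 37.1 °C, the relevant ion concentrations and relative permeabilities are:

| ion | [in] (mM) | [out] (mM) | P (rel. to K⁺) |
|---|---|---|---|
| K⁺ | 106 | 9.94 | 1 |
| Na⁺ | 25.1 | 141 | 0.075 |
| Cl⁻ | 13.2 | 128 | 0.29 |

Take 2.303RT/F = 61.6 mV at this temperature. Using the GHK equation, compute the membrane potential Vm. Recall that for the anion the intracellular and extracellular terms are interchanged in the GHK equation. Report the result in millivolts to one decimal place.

-47.7 mV

Vm = 61.6 · log₁₀[(Σ P·[cation]ₒ + Σ P·[anion]ᵢ) / (Σ P·[cation]ᵢ + Σ P·[anion]ₒ)]
Numerator = 1×9.94 + 0.075×141 + 0.29×13.2 = 24.34
Denominator = 1×106 + 0.075×25.1 + 0.29×128 = 145
Vm = 61.6 · log₁₀(0.16788) = 61.6 × (-0.7750) = -47.74 mV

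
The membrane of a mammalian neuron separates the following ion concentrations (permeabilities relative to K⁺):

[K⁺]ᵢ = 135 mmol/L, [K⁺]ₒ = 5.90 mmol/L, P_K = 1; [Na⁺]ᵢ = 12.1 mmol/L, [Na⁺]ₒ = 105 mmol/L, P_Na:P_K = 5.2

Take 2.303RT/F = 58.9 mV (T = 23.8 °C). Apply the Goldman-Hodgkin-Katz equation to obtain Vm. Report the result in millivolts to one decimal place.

Vm = 58.9 · log₁₀[(Σ P·[cation]ₒ + Σ P·[anion]ᵢ) / (Σ P·[cation]ᵢ + Σ P·[anion]ₒ)]
Numerator = 1×5.90 + 5.2×105 = 551.9
Denominator = 1×135 + 5.2×12.1 = 197.9
Vm = 58.9 · log₁₀(2.7885) = 58.9 × (0.4454) = 26.23 mV

26.2 mV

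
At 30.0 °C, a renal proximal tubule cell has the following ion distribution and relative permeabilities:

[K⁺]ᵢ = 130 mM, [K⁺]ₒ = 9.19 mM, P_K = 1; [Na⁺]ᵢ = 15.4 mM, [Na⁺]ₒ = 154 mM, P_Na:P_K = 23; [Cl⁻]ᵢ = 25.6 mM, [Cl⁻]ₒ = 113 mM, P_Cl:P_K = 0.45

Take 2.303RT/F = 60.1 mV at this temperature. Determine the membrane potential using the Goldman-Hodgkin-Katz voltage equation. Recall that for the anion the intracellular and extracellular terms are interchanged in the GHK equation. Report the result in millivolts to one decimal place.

Vm = 60.1 · log₁₀[(Σ P·[cation]ₒ + Σ P·[anion]ᵢ) / (Σ P·[cation]ᵢ + Σ P·[anion]ₒ)]
Numerator = 1×9.19 + 23×154 + 0.45×25.6 = 3563
Denominator = 1×130 + 23×15.4 + 0.45×113 = 535
Vm = 60.1 · log₁₀(6.6586) = 60.1 × (0.8234) = 49.49 mV

49.5 mV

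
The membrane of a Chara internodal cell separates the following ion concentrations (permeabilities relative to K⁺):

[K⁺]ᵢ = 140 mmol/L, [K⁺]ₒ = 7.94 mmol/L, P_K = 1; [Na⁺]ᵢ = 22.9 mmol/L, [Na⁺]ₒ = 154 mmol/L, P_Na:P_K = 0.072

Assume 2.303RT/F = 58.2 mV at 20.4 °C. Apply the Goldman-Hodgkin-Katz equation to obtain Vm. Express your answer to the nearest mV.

Vm = 58.2 · log₁₀[(Σ P·[cation]ₒ + Σ P·[anion]ᵢ) / (Σ P·[cation]ᵢ + Σ P·[anion]ₒ)]
Numerator = 1×7.94 + 0.072×154 = 19.03
Denominator = 1×140 + 0.072×22.9 = 141.6
Vm = 58.2 · log₁₀(0.13433) = 58.2 × (-0.8718) = -50.74 mV

-51 mV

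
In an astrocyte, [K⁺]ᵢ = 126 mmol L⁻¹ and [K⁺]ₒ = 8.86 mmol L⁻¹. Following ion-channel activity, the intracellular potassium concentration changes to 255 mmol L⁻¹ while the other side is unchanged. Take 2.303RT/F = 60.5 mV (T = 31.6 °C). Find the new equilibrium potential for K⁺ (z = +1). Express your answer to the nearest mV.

-88 mV

After the shift: [K⁺]_out = 8.86, [K⁺]_in = 255 mmol L⁻¹.
E_new = (60.5/1)·log₁₀(8.86/255) = 60.50 · (-1.4591) = -88.28 mV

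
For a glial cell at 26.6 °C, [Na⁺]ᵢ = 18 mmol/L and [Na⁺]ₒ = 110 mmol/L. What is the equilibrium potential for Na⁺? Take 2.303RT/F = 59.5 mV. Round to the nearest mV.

47 mV

E = (59.5/z) · log₁₀([Na⁺]_out/[Na⁺]_in) with z = +1.
= (59.5/1) · log₁₀(110/18) = 59.50 · log₁₀(6.111)
= 59.50 · (0.7861) = 46.77 mV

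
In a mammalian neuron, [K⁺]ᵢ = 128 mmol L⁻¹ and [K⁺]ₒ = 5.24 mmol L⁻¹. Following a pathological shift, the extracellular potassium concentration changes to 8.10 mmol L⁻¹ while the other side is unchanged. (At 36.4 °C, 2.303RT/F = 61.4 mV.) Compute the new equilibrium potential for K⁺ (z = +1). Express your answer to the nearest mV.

-74 mV

After the shift: [K⁺]_out = 8.10, [K⁺]_in = 128 mmol L⁻¹.
E_new = (61.4/1)·log₁₀(8.10/128) = 61.40 · (-1.1987) = -73.60 mV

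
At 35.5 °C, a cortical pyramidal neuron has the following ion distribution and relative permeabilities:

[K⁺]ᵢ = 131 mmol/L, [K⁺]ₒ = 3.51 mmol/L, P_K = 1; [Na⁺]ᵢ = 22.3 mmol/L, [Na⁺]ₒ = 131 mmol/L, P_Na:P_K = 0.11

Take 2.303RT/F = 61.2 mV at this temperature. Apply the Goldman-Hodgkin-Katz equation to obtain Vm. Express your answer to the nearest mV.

-53 mV

Vm = 61.2 · log₁₀[(Σ P·[cation]ₒ + Σ P·[anion]ᵢ) / (Σ P·[cation]ᵢ + Σ P·[anion]ₒ)]
Numerator = 1×3.51 + 0.11×131 = 17.92
Denominator = 1×131 + 0.11×22.3 = 133.5
Vm = 61.2 · log₁₀(0.13428) = 61.2 × (-0.8720) = -53.37 mV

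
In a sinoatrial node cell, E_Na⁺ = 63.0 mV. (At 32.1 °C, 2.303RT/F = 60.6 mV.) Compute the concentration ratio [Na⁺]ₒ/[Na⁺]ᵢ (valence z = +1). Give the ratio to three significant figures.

log₁₀([out]/[in]) = E·z/(60.6) = 63.0 × 1 / 60.6 = 1.0396
[out]/[in] = 10^(1.0396) = 10.95

11.0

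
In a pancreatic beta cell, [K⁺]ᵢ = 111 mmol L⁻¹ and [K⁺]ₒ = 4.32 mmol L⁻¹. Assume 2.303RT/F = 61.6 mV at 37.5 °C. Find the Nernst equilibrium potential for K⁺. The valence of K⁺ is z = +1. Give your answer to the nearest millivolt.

E = (61.6/z) · log₁₀([K⁺]_out/[K⁺]_in) with z = +1.
= (61.6/1) · log₁₀(4.32/111) = 61.60 · log₁₀(0.03892)
= 61.60 · (-1.4098) = -86.85 mV

-87 mV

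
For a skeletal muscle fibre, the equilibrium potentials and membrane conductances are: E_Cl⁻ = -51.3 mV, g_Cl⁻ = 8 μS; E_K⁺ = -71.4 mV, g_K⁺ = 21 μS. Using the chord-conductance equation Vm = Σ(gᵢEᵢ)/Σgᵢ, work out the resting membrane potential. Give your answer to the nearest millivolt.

Σ gᵢEᵢ = 8·(-51.3) + 21·(-71.4) = -1909.80
Σ gᵢ = 8 + 21 = 29
Vm = -1909.80 / 29 = -65.86 mV

-66 mV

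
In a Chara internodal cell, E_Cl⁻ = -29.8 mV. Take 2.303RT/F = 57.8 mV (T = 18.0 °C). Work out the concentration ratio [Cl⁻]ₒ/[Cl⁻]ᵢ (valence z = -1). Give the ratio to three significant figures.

log₁₀([out]/[in]) = E·z/(57.8) = -29.8 × -1 / 57.8 = 0.5156
[out]/[in] = 10^(0.5156) = 3.278

3.28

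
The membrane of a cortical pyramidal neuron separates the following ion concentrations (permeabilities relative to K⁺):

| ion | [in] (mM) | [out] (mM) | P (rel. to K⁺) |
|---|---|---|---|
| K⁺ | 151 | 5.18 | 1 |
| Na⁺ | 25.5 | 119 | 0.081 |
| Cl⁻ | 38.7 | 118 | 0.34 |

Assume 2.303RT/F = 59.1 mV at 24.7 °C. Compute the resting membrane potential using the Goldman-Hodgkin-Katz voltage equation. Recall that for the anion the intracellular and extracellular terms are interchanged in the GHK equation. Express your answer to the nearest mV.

Vm = 59.1 · log₁₀[(Σ P·[cation]ₒ + Σ P·[anion]ᵢ) / (Σ P·[cation]ᵢ + Σ P·[anion]ₒ)]
Numerator = 1×5.18 + 0.081×119 + 0.34×38.7 = 27.98
Denominator = 1×151 + 0.081×25.5 + 0.34×118 = 193.2
Vm = 59.1 · log₁₀(0.14482) = 59.1 × (-0.8392) = -49.60 mV

-50 mV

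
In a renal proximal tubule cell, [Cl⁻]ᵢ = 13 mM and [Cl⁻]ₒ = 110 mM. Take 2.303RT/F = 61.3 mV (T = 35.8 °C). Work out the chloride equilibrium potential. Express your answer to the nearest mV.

E = (61.3/z) · log₁₀([Cl⁻]_out/[Cl⁻]_in) with z = -1.
For an anion, dividing by z = -1 reverses the sign.
= (61.3/-1) · log₁₀(110/13) = -61.30 · log₁₀(8.462)
= -61.30 · (0.9274) = -56.85 mV

-57 mV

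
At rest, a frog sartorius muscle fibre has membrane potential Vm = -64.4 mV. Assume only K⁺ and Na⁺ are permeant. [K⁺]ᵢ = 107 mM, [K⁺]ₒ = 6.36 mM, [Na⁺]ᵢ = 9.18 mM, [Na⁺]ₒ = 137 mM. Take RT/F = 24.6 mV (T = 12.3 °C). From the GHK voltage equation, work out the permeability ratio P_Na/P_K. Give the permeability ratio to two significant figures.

0.011

Let α = P_Na/P_K. GHK: Vm = 24.6·ln[(Kₒ + α·Naₒ)/(Kᵢ + α·Naᵢ)].
e^(Vm/24.6) = e^(-64.4/24.6) = 0.072957
So 0.072957·(Kᵢ + α·Naᵢ) = Kₒ + α·Naₒ → α = (0.072957·107.0 − 6.36) / (137.0 − 0.072957·9.18)
α = (7.806 − 6.36) / (137.0 − 0.6697) = 1.446/136.3 = 0.01061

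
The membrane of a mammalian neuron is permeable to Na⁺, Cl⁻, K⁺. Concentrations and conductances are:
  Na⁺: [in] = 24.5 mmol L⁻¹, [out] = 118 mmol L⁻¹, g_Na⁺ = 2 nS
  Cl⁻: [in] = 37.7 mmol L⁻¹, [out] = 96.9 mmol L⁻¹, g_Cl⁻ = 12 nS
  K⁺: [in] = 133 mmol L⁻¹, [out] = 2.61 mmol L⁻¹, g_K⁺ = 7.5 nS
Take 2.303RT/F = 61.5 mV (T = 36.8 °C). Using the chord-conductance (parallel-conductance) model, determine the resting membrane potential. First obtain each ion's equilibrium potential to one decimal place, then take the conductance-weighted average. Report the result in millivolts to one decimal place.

E_Na⁺ = (61.5/1)·log₁₀(118/24.5) = 42.0 mV
E_Cl⁻ = (61.5/-1)·log₁₀(96.9/37.7) = -25.2 mV
E_K⁺ = (61.5/1)·log₁₀(2.61/133) = -105.0 mV
Vm = (Σ gᵢEᵢ)/(Σ gᵢ) = (2·42.0 + 12·-25.2 + 7.5·-105.0) / (2 + 12 + 7.5)
= -1005.90 / 21.5 = -46.79 mV

-46.8 mV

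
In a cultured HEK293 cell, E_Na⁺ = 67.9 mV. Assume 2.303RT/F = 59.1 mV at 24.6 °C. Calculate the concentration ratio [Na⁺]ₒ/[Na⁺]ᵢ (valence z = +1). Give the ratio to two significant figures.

log₁₀([out]/[in]) = E·z/(59.1) = 67.9 × 1 / 59.1 = 1.1489
[out]/[in] = 10^(1.1489) = 14.09

14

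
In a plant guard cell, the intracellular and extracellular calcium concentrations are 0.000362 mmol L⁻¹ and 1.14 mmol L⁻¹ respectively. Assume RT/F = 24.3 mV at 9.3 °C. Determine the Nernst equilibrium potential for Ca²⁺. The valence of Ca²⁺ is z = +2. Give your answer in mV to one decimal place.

E = (24.3/z) · ln([Ca²⁺]_out/[Ca²⁺]_in) with z = +2.
= (24.3/2) · ln(1.14/0.000362) = 12.15 · ln(3149)
= 12.15 · (8.0549) = 97.87 mV

97.9 mV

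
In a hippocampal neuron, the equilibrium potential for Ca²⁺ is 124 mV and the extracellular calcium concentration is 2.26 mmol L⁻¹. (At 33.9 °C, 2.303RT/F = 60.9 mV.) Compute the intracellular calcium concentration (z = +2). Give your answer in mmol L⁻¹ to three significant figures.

Nernst: E = (60.9/2) · log₁₀([out]/[in]), so log₁₀([out]/[in]) = 124.0 × 2 / 60.9 = 4.0722.
[out]/[in] = 10^(4.0722) = 1.181e+04.
[in] = 2.26 / 1.181e+04 = 0.0001914 mmol L⁻¹.

0.000191 mmol L⁻¹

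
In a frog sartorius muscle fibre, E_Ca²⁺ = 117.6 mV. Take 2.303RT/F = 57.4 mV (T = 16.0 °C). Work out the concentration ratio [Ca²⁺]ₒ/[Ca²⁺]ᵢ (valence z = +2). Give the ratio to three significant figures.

log₁₀([out]/[in]) = E·z/(57.4) = 117.6 × 2 / 57.4 = 4.0976
[out]/[in] = 10^(4.0976) = 1.252e+04

12500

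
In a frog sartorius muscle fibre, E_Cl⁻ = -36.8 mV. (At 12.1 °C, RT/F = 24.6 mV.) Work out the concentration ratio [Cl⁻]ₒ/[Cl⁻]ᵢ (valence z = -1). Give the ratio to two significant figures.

4.5

ln([out]/[in]) = E·z/(24.6) = -36.8 × -1 / 24.6 = 1.4959
[out]/[in] = e^(1.4959) = 4.464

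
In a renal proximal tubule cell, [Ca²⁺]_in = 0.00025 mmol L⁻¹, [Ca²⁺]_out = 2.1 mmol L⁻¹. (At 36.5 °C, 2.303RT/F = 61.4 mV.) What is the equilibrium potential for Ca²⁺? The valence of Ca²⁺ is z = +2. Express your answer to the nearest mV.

E = (61.4/z) · log₁₀([Ca²⁺]_out/[Ca²⁺]_in) with z = +2.
= (61.4/2) · log₁₀(2.1/0.00025) = 30.70 · log₁₀(8400)
= 30.70 · (3.9243) = 120.48 mV

120 mV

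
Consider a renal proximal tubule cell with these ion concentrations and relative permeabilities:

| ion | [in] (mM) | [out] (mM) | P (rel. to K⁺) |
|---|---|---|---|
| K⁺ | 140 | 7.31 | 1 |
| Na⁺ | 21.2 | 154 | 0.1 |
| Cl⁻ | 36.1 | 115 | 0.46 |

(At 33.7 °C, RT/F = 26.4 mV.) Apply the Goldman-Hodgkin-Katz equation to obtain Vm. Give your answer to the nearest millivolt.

-42 mV

Vm = 26.4 · ln[(Σ P·[cation]ₒ + Σ P·[anion]ᵢ) / (Σ P·[cation]ᵢ + Σ P·[anion]ₒ)]
Numerator = 1×7.31 + 0.1×154 + 0.46×36.1 = 39.32
Denominator = 1×140 + 0.1×21.2 + 0.46×115 = 195
Vm = 26.4 · ln(0.2016) = 26.4 × (-1.6015) = -42.28 mV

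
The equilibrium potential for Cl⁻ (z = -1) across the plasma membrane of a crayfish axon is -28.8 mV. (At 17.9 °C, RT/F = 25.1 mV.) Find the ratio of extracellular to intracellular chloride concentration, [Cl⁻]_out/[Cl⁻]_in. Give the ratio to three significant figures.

ln([out]/[in]) = E·z/(25.1) = -28.8 × -1 / 25.1 = 1.1474
[out]/[in] = e^(1.1474) = 3.15

3.15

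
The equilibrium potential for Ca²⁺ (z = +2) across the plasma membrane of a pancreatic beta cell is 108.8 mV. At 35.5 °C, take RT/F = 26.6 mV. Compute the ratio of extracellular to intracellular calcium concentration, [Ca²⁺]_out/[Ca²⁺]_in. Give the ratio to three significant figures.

3570

ln([out]/[in]) = E·z/(26.6) = 108.8 × 2 / 26.6 = 8.1805
[out]/[in] = e^(8.1805) = 3570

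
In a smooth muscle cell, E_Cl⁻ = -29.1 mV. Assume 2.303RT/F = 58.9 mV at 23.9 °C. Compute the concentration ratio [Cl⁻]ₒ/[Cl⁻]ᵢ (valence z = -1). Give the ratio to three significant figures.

log₁₀([out]/[in]) = E·z/(58.9) = -29.1 × -1 / 58.9 = 0.4941
[out]/[in] = 10^(0.4941) = 3.119

3.12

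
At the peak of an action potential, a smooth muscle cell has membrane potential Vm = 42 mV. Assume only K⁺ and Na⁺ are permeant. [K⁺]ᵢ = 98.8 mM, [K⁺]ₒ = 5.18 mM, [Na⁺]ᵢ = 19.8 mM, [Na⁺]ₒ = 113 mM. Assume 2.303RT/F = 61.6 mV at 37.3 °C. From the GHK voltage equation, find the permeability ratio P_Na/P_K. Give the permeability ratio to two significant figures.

26

Let α = P_Na/P_K. GHK: Vm = 61.6·log₁₀[(Kₒ + α·Naₒ)/(Kᵢ + α·Naᵢ)].
10^(Vm/61.6) = 10^(42.0/61.6) = 4.8064
So 4.8064·(Kᵢ + α·Naᵢ) = Kₒ + α·Naₒ → α = (4.8064·98.8 − 5.18) / (113.0 − 4.8064·19.8)
α = (474.9 − 5.18) / (113.0 − 95.17) = 469.7/17.83 = 26.34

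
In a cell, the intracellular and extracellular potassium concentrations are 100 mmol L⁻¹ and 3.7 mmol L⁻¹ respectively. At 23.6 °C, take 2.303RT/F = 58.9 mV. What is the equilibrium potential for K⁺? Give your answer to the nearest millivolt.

E = (58.9/z) · log₁₀([K⁺]_out/[K⁺]_in) with z = +1.
= (58.9/1) · log₁₀(3.7/100) = 58.90 · log₁₀(0.037)
= 58.90 · (-1.4318) = -84.33 mV

-84 mV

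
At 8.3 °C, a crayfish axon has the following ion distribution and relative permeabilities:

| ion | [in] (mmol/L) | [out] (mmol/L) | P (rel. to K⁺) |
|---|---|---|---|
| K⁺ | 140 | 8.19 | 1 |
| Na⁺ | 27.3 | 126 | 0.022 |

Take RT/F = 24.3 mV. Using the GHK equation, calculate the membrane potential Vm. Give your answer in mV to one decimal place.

Vm = 24.3 · ln[(Σ P·[cation]ₒ + Σ P·[anion]ᵢ) / (Σ P·[cation]ᵢ + Σ P·[anion]ₒ)]
Numerator = 1×8.19 + 0.022×126 = 10.96
Denominator = 1×140 + 0.022×27.3 = 140.6
Vm = 24.3 · ln(0.077966) = 24.3 × (-2.5515) = -62.00 mV

-62.0 mV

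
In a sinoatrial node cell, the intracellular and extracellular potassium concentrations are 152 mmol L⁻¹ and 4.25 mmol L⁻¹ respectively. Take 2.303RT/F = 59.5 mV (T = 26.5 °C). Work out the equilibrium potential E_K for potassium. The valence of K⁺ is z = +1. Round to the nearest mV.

-92 mV

E = (59.5/z) · log₁₀([K⁺]_out/[K⁺]_in) with z = +1.
= (59.5/1) · log₁₀(4.25/152) = 59.50 · log₁₀(0.02796)
= 59.50 · (-1.5535) = -92.43 mV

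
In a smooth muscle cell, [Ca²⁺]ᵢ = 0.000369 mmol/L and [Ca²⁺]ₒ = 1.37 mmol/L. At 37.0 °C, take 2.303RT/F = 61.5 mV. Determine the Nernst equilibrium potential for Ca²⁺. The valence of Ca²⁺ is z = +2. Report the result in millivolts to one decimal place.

109.8 mV

E = (61.5/z) · log₁₀([Ca²⁺]_out/[Ca²⁺]_in) with z = +2.
= (61.5/2) · log₁₀(1.37/0.000369) = 30.75 · log₁₀(3713)
= 30.75 · (3.5697) = 109.77 mV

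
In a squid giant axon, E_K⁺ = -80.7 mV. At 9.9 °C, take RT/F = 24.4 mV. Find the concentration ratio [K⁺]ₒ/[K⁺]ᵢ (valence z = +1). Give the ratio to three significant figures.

0.0366

ln([out]/[in]) = E·z/(24.4) = -80.7 × 1 / 24.4 = -3.3074
[out]/[in] = e^(-3.3074) = 0.03661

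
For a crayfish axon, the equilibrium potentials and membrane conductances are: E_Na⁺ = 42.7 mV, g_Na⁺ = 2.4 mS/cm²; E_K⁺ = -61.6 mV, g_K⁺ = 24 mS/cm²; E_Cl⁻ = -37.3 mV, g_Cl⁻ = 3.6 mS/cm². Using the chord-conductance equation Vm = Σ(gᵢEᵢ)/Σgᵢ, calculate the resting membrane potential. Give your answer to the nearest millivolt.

Σ gᵢEᵢ = 2.4·(42.7) + 24·(-61.6) + 3.6·(-37.3) = -1510.20
Σ gᵢ = 2.4 + 24 + 3.6 = 30
Vm = -1510.20 / 30 = -50.34 mV

-50 mV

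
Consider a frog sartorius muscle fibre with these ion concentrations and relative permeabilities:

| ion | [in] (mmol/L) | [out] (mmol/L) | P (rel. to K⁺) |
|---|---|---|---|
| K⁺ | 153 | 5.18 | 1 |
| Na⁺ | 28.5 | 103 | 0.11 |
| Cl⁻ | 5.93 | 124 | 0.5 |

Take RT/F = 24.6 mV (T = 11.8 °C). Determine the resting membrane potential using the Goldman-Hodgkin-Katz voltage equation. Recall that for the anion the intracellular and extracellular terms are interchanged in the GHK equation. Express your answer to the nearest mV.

Vm = 24.6 · ln[(Σ P·[cation]ₒ + Σ P·[anion]ᵢ) / (Σ P·[cation]ᵢ + Σ P·[anion]ₒ)]
Numerator = 1×5.18 + 0.11×103 + 0.5×5.93 = 19.47
Denominator = 1×153 + 0.11×28.5 + 0.5×124 = 218.1
Vm = 24.6 · ln(0.08928) = 24.6 × (-2.4160) = -59.43 mV

-59 mV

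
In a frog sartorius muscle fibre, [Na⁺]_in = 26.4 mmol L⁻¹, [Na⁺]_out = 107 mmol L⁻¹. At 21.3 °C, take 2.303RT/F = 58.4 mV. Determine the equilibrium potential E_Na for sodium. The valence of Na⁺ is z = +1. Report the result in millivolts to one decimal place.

E = (58.4/z) · log₁₀([Na⁺]_out/[Na⁺]_in) with z = +1.
= (58.4/1) · log₁₀(107/26.4) = 58.40 · log₁₀(4.053)
= 58.40 · (0.6078) = 35.49 mV

35.5 mV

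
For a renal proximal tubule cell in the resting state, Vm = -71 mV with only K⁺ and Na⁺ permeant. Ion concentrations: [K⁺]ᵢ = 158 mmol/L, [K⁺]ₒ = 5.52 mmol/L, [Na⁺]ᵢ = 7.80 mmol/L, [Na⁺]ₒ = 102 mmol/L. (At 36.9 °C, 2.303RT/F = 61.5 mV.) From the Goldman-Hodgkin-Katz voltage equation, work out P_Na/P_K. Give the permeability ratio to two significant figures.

0.055

Let α = P_Na/P_K. GHK: Vm = 61.5·log₁₀[(Kₒ + α·Naₒ)/(Kᵢ + α·Naᵢ)].
10^(Vm/61.5) = 10^(-71.0/61.5) = 0.070069
So 0.070069·(Kᵢ + α·Naᵢ) = Kₒ + α·Naₒ → α = (0.070069·158.0 − 5.52) / (102.0 − 0.070069·7.8)
α = (11.07 − 5.52) / (102.0 − 0.5465) = 5.551/101.5 = 0.05471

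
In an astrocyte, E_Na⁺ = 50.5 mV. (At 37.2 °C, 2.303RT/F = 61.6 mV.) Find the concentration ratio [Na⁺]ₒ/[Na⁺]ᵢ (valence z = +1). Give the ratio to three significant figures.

6.60

log₁₀([out]/[in]) = E·z/(61.6) = 50.5 × 1 / 61.6 = 0.8198
[out]/[in] = 10^(0.8198) = 6.604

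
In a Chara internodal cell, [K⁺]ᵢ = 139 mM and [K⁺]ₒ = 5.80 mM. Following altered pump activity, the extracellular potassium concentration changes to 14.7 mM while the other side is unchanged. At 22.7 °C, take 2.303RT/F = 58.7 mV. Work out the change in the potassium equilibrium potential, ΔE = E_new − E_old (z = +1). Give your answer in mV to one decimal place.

E_old = (58.7/1)·log₁₀(5.80/139) = -80.98 mV
E_new = (58.7/1)·log₁₀(14.7/139) = -57.27 mV
ΔE = -57.27 − (-80.98) = 23.71 mV

23.7 mV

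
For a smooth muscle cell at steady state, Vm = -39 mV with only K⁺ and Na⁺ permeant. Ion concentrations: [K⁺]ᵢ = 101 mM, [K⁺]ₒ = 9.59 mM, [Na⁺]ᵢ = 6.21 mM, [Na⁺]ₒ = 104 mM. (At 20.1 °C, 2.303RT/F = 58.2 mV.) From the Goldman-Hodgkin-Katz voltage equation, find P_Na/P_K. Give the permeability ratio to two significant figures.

Let α = P_Na/P_K. GHK: Vm = 58.2·log₁₀[(Kₒ + α·Naₒ)/(Kᵢ + α·Naᵢ)].
10^(Vm/58.2) = 10^(-39.0/58.2) = 0.21375
So 0.21375·(Kᵢ + α·Naᵢ) = Kₒ + α·Naₒ → α = (0.21375·101.0 − 9.59) / (104.0 − 0.21375·6.21)
α = (21.59 − 9.59) / (104.0 − 1.327) = 12/102.7 = 0.1169

0.12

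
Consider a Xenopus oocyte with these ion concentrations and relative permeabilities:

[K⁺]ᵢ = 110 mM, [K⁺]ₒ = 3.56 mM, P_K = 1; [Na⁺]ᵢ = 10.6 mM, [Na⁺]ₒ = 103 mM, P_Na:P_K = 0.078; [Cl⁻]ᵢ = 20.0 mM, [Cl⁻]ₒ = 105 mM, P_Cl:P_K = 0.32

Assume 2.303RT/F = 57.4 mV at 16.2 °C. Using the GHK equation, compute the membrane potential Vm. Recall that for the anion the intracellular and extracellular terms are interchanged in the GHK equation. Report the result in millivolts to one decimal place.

Vm = 57.4 · log₁₀[(Σ P·[cation]ₒ + Σ P·[anion]ᵢ) / (Σ P·[cation]ᵢ + Σ P·[anion]ₒ)]
Numerator = 1×3.56 + 0.078×103 + 0.32×20.0 = 17.99
Denominator = 1×110 + 0.078×10.6 + 0.32×105 = 144.4
Vm = 57.4 · log₁₀(0.12459) = 57.4 × (-0.9045) = -51.92 mV

-51.9 mV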